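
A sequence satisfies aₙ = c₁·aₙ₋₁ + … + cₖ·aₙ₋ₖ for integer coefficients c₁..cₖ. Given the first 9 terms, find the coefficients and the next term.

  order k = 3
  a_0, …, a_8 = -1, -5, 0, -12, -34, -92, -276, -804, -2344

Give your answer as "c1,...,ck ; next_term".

2,2,2 ; -6848

  a_3 = 2·0 + 2·-5 + 2·-1 = -12
  a_4 = 2·-12 + 2·0 + 2·-5 = -34
  a_5 = 2·-34 + 2·-12 + 2·0 = -92
  a_6 = 2·-92 + 2·-34 + 2·-12 = -276
  a_7 = 2·-276 + 2·-92 + 2·-34 = -804
  a_8 = 2·-804 + 2·-276 + 2·-92 = -2344
  a_9 = 2·-2344 + 2·-804 + 2·-276 = -6848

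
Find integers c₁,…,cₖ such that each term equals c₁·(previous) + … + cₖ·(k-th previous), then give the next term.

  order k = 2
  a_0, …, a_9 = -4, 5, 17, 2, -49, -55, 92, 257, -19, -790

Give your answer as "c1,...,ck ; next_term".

  a_2 = 1·5 + -3·-4 = 17
  a_3 = 1·17 + -3·5 = 2
  a_4 = 1·2 + -3·17 = -49
  a_5 = 1·-49 + -3·2 = -55
  a_6 = 1·-55 + -3·-49 = 92
  a_7 = 1·92 + -3·-55 = 257
  a_8 = 1·257 + -3·92 = -19
  a_9 = 1·-19 + -3·257 = -790
  a_10 = 1·-790 + -3·-19 = -733

1,-3 ; -733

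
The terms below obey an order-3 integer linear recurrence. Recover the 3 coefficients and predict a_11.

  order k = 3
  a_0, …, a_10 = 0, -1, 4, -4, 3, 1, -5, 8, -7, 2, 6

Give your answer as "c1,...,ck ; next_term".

  a_3 = -1·4 + 0·-1 + 1·0 = -4
  a_4 = -1·-4 + 0·4 + 1·-1 = 3
  a_5 = -1·3 + 0·-4 + 1·4 = 1
  a_6 = -1·1 + 0·3 + 1·-4 = -5
  a_7 = -1·-5 + 0·1 + 1·3 = 8
  a_8 = -1·8 + 0·-5 + 1·1 = -7
  a_9 = -1·-7 + 0·8 + 1·-5 = 2
  a_10 = -1·2 + 0·-7 + 1·8 = 6
  a_11 = -1·6 + 0·2 + 1·-7 = -13

-1,0,1 ; -13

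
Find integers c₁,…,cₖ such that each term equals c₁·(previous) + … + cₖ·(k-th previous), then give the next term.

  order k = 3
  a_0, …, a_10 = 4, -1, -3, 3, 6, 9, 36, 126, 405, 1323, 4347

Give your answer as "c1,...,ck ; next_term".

3,0,3 ; 14256

  a_3 = 3·-3 + 0·-1 + 3·4 = 3
  a_4 = 3·3 + 0·-3 + 3·-1 = 6
  a_5 = 3·6 + 0·3 + 3·-3 = 9
  a_6 = 3·9 + 0·6 + 3·3 = 36
  a_7 = 3·36 + 0·9 + 3·6 = 126
  a_8 = 3·126 + 0·36 + 3·9 = 405
  a_9 = 3·405 + 0·126 + 3·36 = 1323
  a_10 = 3·1323 + 0·405 + 3·126 = 4347
  a_11 = 3·4347 + 0·1323 + 3·405 = 14256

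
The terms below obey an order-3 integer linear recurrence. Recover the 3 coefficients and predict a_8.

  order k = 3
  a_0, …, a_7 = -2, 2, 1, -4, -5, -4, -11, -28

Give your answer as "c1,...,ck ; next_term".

  a_3 = 2·1 + -1·2 + 2·-2 = -4
  a_4 = 2·-4 + -1·1 + 2·2 = -5
  a_5 = 2·-5 + -1·-4 + 2·1 = -4
  a_6 = 2·-4 + -1·-5 + 2·-4 = -11
  a_7 = 2·-11 + -1·-4 + 2·-5 = -28
  a_8 = 2·-28 + -1·-11 + 2·-4 = -53

2,-1,2 ; -53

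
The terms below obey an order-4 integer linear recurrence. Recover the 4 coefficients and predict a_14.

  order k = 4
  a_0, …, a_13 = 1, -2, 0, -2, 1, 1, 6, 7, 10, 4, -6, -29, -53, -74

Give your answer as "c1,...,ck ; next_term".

1,1,-2,-1 ; -63

  a_4 = 1·-2 + 1·0 + -2·-2 + -1·1 = 1
  a_5 = 1·1 + 1·-2 + -2·0 + -1·-2 = 1
  a_6 = 1·1 + 1·1 + -2·-2 + -1·0 = 6
  a_7 = 1·6 + 1·1 + -2·1 + -1·-2 = 7
  a_8 = 1·7 + 1·6 + -2·1 + -1·1 = 10
  a_9 = 1·10 + 1·7 + -2·6 + -1·1 = 4
  a_10 = 1·4 + 1·10 + -2·7 + -1·6 = -6
  a_11 = 1·-6 + 1·4 + -2·10 + -1·7 = -29
  a_12 = 1·-29 + 1·-6 + -2·4 + -1·10 = -53
  a_13 = 1·-53 + 1·-29 + -2·-6 + -1·4 = -74
  a_14 = 1·-74 + 1·-53 + -2·-29 + -1·-6 = -63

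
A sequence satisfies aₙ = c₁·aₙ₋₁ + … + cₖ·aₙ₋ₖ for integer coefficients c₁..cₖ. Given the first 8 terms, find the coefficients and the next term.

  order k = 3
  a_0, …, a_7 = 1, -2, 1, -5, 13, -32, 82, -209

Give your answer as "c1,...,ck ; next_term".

  a_3 = -2·1 + 1·-2 + -1·1 = -5
  a_4 = -2·-5 + 1·1 + -1·-2 = 13
  a_5 = -2·13 + 1·-5 + -1·1 = -32
  a_6 = -2·-32 + 1·13 + -1·-5 = 82
  a_7 = -2·82 + 1·-32 + -1·13 = -209
  a_8 = -2·-209 + 1·82 + -1·-32 = 532

-2,1,-1 ; 532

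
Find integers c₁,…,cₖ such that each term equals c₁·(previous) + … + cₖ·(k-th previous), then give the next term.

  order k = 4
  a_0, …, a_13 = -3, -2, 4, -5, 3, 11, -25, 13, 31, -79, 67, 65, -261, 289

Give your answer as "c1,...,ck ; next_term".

-1,-2,0,-2 ; 99

  a_4 = -1·-5 + -2·4 + 0·-2 + -2·-3 = 3
  a_5 = -1·3 + -2·-5 + 0·4 + -2·-2 = 11
  a_6 = -1·11 + -2·3 + 0·-5 + -2·4 = -25
  a_7 = -1·-25 + -2·11 + 0·3 + -2·-5 = 13
  a_8 = -1·13 + -2·-25 + 0·11 + -2·3 = 31
  a_9 = -1·31 + -2·13 + 0·-25 + -2·11 = -79
  a_10 = -1·-79 + -2·31 + 0·13 + -2·-25 = 67
  a_11 = -1·67 + -2·-79 + 0·31 + -2·13 = 65
  a_12 = -1·65 + -2·67 + 0·-79 + -2·31 = -261
  a_13 = -1·-261 + -2·65 + 0·67 + -2·-79 = 289
  a_14 = -1·289 + -2·-261 + 0·65 + -2·67 = 99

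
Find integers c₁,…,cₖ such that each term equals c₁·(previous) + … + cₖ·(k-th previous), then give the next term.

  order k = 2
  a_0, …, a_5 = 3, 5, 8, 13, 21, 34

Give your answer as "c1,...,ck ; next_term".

  a_2 = 1·5 + 1·3 = 8
  a_3 = 1·8 + 1·5 = 13
  a_4 = 1·13 + 1·8 = 21
  a_5 = 1·21 + 1·13 = 34
  a_6 = 1·34 + 1·21 = 55

1,1 ; 55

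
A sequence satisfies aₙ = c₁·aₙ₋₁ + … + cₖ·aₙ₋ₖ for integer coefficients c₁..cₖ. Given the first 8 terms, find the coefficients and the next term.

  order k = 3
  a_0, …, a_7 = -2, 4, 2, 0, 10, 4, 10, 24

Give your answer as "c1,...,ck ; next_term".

0,1,2 ; 18

  a_3 = 0·2 + 1·4 + 2·-2 = 0
  a_4 = 0·0 + 1·2 + 2·4 = 10
  a_5 = 0·10 + 1·0 + 2·2 = 4
  a_6 = 0·4 + 1·10 + 2·0 = 10
  a_7 = 0·10 + 1·4 + 2·10 = 24
  a_8 = 0·24 + 1·10 + 2·4 = 18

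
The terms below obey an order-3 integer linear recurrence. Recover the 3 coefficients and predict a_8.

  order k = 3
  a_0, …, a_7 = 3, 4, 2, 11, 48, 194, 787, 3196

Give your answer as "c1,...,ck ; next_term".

4,0,1 ; 12978

  a_3 = 4·2 + 0·4 + 1·3 = 11
  a_4 = 4·11 + 0·2 + 1·4 = 48
  a_5 = 4·48 + 0·11 + 1·2 = 194
  a_6 = 4·194 + 0·48 + 1·11 = 787
  a_7 = 4·787 + 0·194 + 1·48 = 3196
  a_8 = 4·3196 + 0·787 + 1·194 = 12978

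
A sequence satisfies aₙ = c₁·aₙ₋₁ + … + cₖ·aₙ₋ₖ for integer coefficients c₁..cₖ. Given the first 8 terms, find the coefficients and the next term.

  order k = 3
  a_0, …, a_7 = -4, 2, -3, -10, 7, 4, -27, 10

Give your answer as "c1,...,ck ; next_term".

  a_3 = 0·-3 + -1·2 + 2·-4 = -10
  a_4 = 0·-10 + -1·-3 + 2·2 = 7
  a_5 = 0·7 + -1·-10 + 2·-3 = 4
  a_6 = 0·4 + -1·7 + 2·-10 = -27
  a_7 = 0·-27 + -1·4 + 2·7 = 10
  a_8 = 0·10 + -1·-27 + 2·4 = 35

0,-1,2 ; 35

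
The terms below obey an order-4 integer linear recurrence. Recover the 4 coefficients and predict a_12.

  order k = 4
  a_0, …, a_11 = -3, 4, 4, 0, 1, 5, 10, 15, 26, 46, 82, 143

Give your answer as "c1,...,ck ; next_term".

1,1,0,1 ; 251

  a_4 = 1·0 + 1·4 + 0·4 + 1·-3 = 1
  a_5 = 1·1 + 1·0 + 0·4 + 1·4 = 5
  a_6 = 1·5 + 1·1 + 0·0 + 1·4 = 10
  a_7 = 1·10 + 1·5 + 0·1 + 1·0 = 15
  a_8 = 1·15 + 1·10 + 0·5 + 1·1 = 26
  a_9 = 1·26 + 1·15 + 0·10 + 1·5 = 46
  a_10 = 1·46 + 1·26 + 0·15 + 1·10 = 82
  a_11 = 1·82 + 1·46 + 0·26 + 1·15 = 143
  a_12 = 1·143 + 1·82 + 0·46 + 1·26 = 251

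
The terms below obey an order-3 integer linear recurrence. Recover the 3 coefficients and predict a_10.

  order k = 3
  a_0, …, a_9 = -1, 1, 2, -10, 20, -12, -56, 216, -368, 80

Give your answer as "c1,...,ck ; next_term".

-2,-2,4 ; 1440

  a_3 = -2·2 + -2·1 + 4·-1 = -10
  a_4 = -2·-10 + -2·2 + 4·1 = 20
  a_5 = -2·20 + -2·-10 + 4·2 = -12
  a_6 = -2·-12 + -2·20 + 4·-10 = -56
  a_7 = -2·-56 + -2·-12 + 4·20 = 216
  a_8 = -2·216 + -2·-56 + 4·-12 = -368
  a_9 = -2·-368 + -2·216 + 4·-56 = 80
  a_10 = -2·80 + -2·-368 + 4·216 = 1440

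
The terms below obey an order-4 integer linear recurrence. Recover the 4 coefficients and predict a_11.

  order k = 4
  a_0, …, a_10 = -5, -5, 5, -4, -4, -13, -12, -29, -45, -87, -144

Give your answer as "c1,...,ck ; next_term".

  a_4 = 1·-4 + 1·5 + 0·-5 + 1·-5 = -4
  a_5 = 1·-4 + 1·-4 + 0·5 + 1·-5 = -13
  a_6 = 1·-13 + 1·-4 + 0·-4 + 1·5 = -12
  a_7 = 1·-12 + 1·-13 + 0·-4 + 1·-4 = -29
  a_8 = 1·-29 + 1·-12 + 0·-13 + 1·-4 = -45
  a_9 = 1·-45 + 1·-29 + 0·-12 + 1·-13 = -87
  a_10 = 1·-87 + 1·-45 + 0·-29 + 1·-12 = -144
  a_11 = 1·-144 + 1·-87 + 0·-45 + 1·-29 = -260

1,1,0,1 ; -260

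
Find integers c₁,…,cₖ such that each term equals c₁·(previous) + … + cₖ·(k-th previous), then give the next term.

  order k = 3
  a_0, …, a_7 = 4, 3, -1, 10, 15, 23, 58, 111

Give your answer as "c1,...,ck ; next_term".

1,1,2 ; 215

  a_3 = 1·-1 + 1·3 + 2·4 = 10
  a_4 = 1·10 + 1·-1 + 2·3 = 15
  a_5 = 1·15 + 1·10 + 2·-1 = 23
  a_6 = 1·23 + 1·15 + 2·10 = 58
  a_7 = 1·58 + 1·23 + 2·15 = 111
  a_8 = 1·111 + 1·58 + 2·23 = 215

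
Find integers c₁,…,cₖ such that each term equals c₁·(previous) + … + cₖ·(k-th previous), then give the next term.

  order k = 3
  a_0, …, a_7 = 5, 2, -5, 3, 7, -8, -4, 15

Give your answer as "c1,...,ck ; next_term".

  a_3 = 0·-5 + -1·2 + 1·5 = 3
  a_4 = 0·3 + -1·-5 + 1·2 = 7
  a_5 = 0·7 + -1·3 + 1·-5 = -8
  a_6 = 0·-8 + -1·7 + 1·3 = -4
  a_7 = 0·-4 + -1·-8 + 1·7 = 15
  a_8 = 0·15 + -1·-4 + 1·-8 = -4

0,-1,1 ; -4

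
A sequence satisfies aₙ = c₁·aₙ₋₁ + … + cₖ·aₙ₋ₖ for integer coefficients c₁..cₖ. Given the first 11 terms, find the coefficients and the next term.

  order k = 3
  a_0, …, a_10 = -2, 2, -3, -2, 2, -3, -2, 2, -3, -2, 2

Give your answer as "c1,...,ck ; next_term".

  a_3 = 0·-3 + 0·2 + 1·-2 = -2
  a_4 = 0·-2 + 0·-3 + 1·2 = 2
  a_5 = 0·2 + 0·-2 + 1·-3 = -3
  a_6 = 0·-3 + 0·2 + 1·-2 = -2
  a_7 = 0·-2 + 0·-3 + 1·2 = 2
  a_8 = 0·2 + 0·-2 + 1·-3 = -3
  a_9 = 0·-3 + 0·2 + 1·-2 = -2
  a_10 = 0·-2 + 0·-3 + 1·2 = 2
  a_11 = 0·2 + 0·-2 + 1·-3 = -3

0,0,1 ; -3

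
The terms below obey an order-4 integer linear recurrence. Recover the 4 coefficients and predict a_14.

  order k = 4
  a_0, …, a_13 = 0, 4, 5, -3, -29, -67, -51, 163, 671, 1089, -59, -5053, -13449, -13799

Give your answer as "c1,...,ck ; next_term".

  a_4 = 2·-3 + -3·5 + -2·4 + -2·0 = -29
  a_5 = 2·-29 + -3·-3 + -2·5 + -2·4 = -67
  a_6 = 2·-67 + -3·-29 + -2·-3 + -2·5 = -51
  a_7 = 2·-51 + -3·-67 + -2·-29 + -2·-3 = 163
  a_8 = 2·163 + -3·-51 + -2·-67 + -2·-29 = 671
  a_9 = 2·671 + -3·163 + -2·-51 + -2·-67 = 1089
  a_10 = 2·1089 + -3·671 + -2·163 + -2·-51 = -59
  a_11 = 2·-59 + -3·1089 + -2·671 + -2·163 = -5053
  a_12 = 2·-5053 + -3·-59 + -2·1089 + -2·671 = -13449
  a_13 = 2·-13449 + -3·-5053 + -2·-59 + -2·1089 = -13799
  a_14 = 2·-13799 + -3·-13449 + -2·-5053 + -2·-59 = 22973

2,-3,-2,-2 ; 22973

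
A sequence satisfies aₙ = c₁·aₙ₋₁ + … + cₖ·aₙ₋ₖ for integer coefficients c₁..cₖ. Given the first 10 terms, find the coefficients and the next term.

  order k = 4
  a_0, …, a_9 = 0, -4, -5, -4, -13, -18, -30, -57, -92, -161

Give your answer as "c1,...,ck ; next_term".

  a_4 = 1·-4 + 1·-5 + 1·-4 + -1·0 = -13
  a_5 = 1·-13 + 1·-4 + 1·-5 + -1·-4 = -18
  a_6 = 1·-18 + 1·-13 + 1·-4 + -1·-5 = -30
  a_7 = 1·-30 + 1·-18 + 1·-13 + -1·-4 = -57
  a_8 = 1·-57 + 1·-30 + 1·-18 + -1·-13 = -92
  a_9 = 1·-92 + 1·-57 + 1·-30 + -1·-18 = -161
  a_10 = 1·-161 + 1·-92 + 1·-57 + -1·-30 = -280

1,1,1,-1 ; -280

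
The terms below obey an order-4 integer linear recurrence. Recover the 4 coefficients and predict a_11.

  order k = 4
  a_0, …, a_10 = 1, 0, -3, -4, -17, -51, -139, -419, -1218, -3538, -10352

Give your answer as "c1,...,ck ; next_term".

  a_4 = 2·-4 + 2·-3 + 3·0 + -3·1 = -17
  a_5 = 2·-17 + 2·-4 + 3·-3 + -3·0 = -51
  a_6 = 2·-51 + 2·-17 + 3·-4 + -3·-3 = -139
  a_7 = 2·-139 + 2·-51 + 3·-17 + -3·-4 = -419
  a_8 = 2·-419 + 2·-139 + 3·-51 + -3·-17 = -1218
  a_9 = 2·-1218 + 2·-419 + 3·-139 + -3·-51 = -3538
  a_10 = 2·-3538 + 2·-1218 + 3·-419 + -3·-139 = -10352
  a_11 = 2·-10352 + 2·-3538 + 3·-1218 + -3·-419 = -30177

2,2,3,-3 ; -30177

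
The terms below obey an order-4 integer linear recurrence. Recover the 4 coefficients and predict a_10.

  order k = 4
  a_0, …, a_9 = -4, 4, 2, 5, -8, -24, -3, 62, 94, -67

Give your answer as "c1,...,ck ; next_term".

  a_4 = 0·5 + -2·2 + -3·4 + -2·-4 = -8
  a_5 = 0·-8 + -2·5 + -3·2 + -2·4 = -24
  a_6 = 0·-24 + -2·-8 + -3·5 + -2·2 = -3
  a_7 = 0·-3 + -2·-24 + -3·-8 + -2·5 = 62
  a_8 = 0·62 + -2·-3 + -3·-24 + -2·-8 = 94
  a_9 = 0·94 + -2·62 + -3·-3 + -2·-24 = -67
  a_10 = 0·-67 + -2·94 + -3·62 + -2·-3 = -368

0,-2,-3,-2 ; -368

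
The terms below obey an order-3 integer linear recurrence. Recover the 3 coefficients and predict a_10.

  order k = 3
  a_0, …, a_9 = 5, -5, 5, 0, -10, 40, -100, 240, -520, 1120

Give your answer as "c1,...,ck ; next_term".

-2,2,4 ; -2320

  a_3 = -2·5 + 2·-5 + 4·5 = 0
  a_4 = -2·0 + 2·5 + 4·-5 = -10
  a_5 = -2·-10 + 2·0 + 4·5 = 40
  a_6 = -2·40 + 2·-10 + 4·0 = -100
  a_7 = -2·-100 + 2·40 + 4·-10 = 240
  a_8 = -2·240 + 2·-100 + 4·40 = -520
  a_9 = -2·-520 + 2·240 + 4·-100 = 1120
  a_10 = -2·1120 + 2·-520 + 4·240 = -2320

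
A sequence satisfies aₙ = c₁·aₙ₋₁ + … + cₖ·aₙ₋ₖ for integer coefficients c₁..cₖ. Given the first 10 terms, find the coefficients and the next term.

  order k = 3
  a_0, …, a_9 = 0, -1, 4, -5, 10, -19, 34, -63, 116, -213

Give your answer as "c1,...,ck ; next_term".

  a_3 = -1·4 + 1·-1 + -1·0 = -5
  a_4 = -1·-5 + 1·4 + -1·-1 = 10
  a_5 = -1·10 + 1·-5 + -1·4 = -19
  a_6 = -1·-19 + 1·10 + -1·-5 = 34
  a_7 = -1·34 + 1·-19 + -1·10 = -63
  a_8 = -1·-63 + 1·34 + -1·-19 = 116
  a_9 = -1·116 + 1·-63 + -1·34 = -213
  a_10 = -1·-213 + 1·116 + -1·-63 = 392

-1,1,-1 ; 392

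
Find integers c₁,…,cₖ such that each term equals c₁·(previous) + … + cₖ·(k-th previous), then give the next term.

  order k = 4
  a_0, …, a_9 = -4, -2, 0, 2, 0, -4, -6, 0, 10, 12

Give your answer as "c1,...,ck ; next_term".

  a_4 = 1·2 + -1·0 + -1·-2 + 1·-4 = 0
  a_5 = 1·0 + -1·2 + -1·0 + 1·-2 = -4
  a_6 = 1·-4 + -1·0 + -1·2 + 1·0 = -6
  a_7 = 1·-6 + -1·-4 + -1·0 + 1·2 = 0
  a_8 = 1·0 + -1·-6 + -1·-4 + 1·0 = 10
  a_9 = 1·10 + -1·0 + -1·-6 + 1·-4 = 12
  a_10 = 1·12 + -1·10 + -1·0 + 1·-6 = -4

1,-1,-1,1 ; -4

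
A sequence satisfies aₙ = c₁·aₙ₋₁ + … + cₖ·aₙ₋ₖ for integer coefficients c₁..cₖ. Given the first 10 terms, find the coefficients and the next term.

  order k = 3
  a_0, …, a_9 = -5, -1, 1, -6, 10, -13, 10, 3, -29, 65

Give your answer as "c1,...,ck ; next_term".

-2,-1,1 ; -98

  a_3 = -2·1 + -1·-1 + 1·-5 = -6
  a_4 = -2·-6 + -1·1 + 1·-1 = 10
  a_5 = -2·10 + -1·-6 + 1·1 = -13
  a_6 = -2·-13 + -1·10 + 1·-6 = 10
  a_7 = -2·10 + -1·-13 + 1·10 = 3
  a_8 = -2·3 + -1·10 + 1·-13 = -29
  a_9 = -2·-29 + -1·3 + 1·10 = 65
  a_10 = -2·65 + -1·-29 + 1·3 = -98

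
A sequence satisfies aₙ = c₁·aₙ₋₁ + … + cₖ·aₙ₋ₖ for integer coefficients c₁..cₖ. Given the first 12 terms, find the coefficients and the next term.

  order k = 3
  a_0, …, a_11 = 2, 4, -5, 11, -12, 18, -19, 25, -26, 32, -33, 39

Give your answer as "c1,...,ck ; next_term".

-1,1,1 ; -40

  a_3 = -1·-5 + 1·4 + 1·2 = 11
  a_4 = -1·11 + 1·-5 + 1·4 = -12
  a_5 = -1·-12 + 1·11 + 1·-5 = 18
  a_6 = -1·18 + 1·-12 + 1·11 = -19
  a_7 = -1·-19 + 1·18 + 1·-12 = 25
  a_8 = -1·25 + 1·-19 + 1·18 = -26
  a_9 = -1·-26 + 1·25 + 1·-19 = 32
  a_10 = -1·32 + 1·-26 + 1·25 = -33
  a_11 = -1·-33 + 1·32 + 1·-26 = 39
  a_12 = -1·39 + 1·-33 + 1·32 = -40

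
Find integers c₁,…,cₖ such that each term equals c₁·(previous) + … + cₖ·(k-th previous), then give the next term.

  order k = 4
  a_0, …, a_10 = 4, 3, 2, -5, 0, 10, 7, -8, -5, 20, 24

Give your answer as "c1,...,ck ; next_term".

  a_4 = 1·-5 + -1·2 + 1·3 + 1·4 = 0
  a_5 = 1·0 + -1·-5 + 1·2 + 1·3 = 10
  a_6 = 1·10 + -1·0 + 1·-5 + 1·2 = 7
  a_7 = 1·7 + -1·10 + 1·0 + 1·-5 = -8
  a_8 = 1·-8 + -1·7 + 1·10 + 1·0 = -5
  a_9 = 1·-5 + -1·-8 + 1·7 + 1·10 = 20
  a_10 = 1·20 + -1·-5 + 1·-8 + 1·7 = 24
  a_11 = 1·24 + -1·20 + 1·-5 + 1·-8 = -9

1,-1,1,1 ; -9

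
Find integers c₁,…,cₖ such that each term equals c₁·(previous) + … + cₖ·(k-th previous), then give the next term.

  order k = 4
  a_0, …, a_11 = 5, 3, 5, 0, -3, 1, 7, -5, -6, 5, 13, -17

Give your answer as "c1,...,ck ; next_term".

  a_4 = -1·0 + -1·5 + -1·3 + 1·5 = -3
  a_5 = -1·-3 + -1·0 + -1·5 + 1·3 = 1
  a_6 = -1·1 + -1·-3 + -1·0 + 1·5 = 7
  a_7 = -1·7 + -1·1 + -1·-3 + 1·0 = -5
  a_8 = -1·-5 + -1·7 + -1·1 + 1·-3 = -6
  a_9 = -1·-6 + -1·-5 + -1·7 + 1·1 = 5
  a_10 = -1·5 + -1·-6 + -1·-5 + 1·7 = 13
  a_11 = -1·13 + -1·5 + -1·-6 + 1·-5 = -17
  a_12 = -1·-17 + -1·13 + -1·5 + 1·-6 = -7

-1,-1,-1,1 ; -7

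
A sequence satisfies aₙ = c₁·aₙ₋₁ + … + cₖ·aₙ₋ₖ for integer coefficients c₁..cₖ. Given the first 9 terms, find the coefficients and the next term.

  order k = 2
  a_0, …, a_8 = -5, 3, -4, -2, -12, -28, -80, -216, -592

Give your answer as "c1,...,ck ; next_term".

  a_2 = 2·3 + 2·-5 = -4
  a_3 = 2·-4 + 2·3 = -2
  a_4 = 2·-2 + 2·-4 = -12
  a_5 = 2·-12 + 2·-2 = -28
  a_6 = 2·-28 + 2·-12 = -80
  a_7 = 2·-80 + 2·-28 = -216
  a_8 = 2·-216 + 2·-80 = -592
  a_9 = 2·-592 + 2·-216 = -1616

2,2 ; -1616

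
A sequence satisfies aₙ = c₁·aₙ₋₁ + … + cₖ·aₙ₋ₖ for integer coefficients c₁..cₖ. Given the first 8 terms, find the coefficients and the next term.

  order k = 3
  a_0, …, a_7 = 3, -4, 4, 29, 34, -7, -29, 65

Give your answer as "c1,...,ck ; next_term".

2,-3,3 ; 196

  a_3 = 2·4 + -3·-4 + 3·3 = 29
  a_4 = 2·29 + -3·4 + 3·-4 = 34
  a_5 = 2·34 + -3·29 + 3·4 = -7
  a_6 = 2·-7 + -3·34 + 3·29 = -29
  a_7 = 2·-29 + -3·-7 + 3·34 = 65
  a_8 = 2·65 + -3·-29 + 3·-7 = 196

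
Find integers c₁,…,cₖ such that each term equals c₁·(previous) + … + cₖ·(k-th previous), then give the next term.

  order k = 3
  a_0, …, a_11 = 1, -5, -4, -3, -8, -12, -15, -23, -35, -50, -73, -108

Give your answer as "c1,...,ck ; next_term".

1,0,1 ; -158

  a_3 = 1·-4 + 0·-5 + 1·1 = -3
  a_4 = 1·-3 + 0·-4 + 1·-5 = -8
  a_5 = 1·-8 + 0·-3 + 1·-4 = -12
  a_6 = 1·-12 + 0·-8 + 1·-3 = -15
  a_7 = 1·-15 + 0·-12 + 1·-8 = -23
  a_8 = 1·-23 + 0·-15 + 1·-12 = -35
  a_9 = 1·-35 + 0·-23 + 1·-15 = -50
  a_10 = 1·-50 + 0·-35 + 1·-23 = -73
  a_11 = 1·-73 + 0·-50 + 1·-35 = -108
  a_12 = 1·-108 + 0·-73 + 1·-50 = -158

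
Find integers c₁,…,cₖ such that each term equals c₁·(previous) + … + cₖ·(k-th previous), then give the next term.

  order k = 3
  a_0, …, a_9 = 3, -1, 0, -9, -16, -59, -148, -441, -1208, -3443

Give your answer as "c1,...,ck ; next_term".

  a_3 = 2·0 + 3·-1 + -2·3 = -9
  a_4 = 2·-9 + 3·0 + -2·-1 = -16
  a_5 = 2·-16 + 3·-9 + -2·0 = -59
  a_6 = 2·-59 + 3·-16 + -2·-9 = -148
  a_7 = 2·-148 + 3·-59 + -2·-16 = -441
  a_8 = 2·-441 + 3·-148 + -2·-59 = -1208
  a_9 = 2·-1208 + 3·-441 + -2·-148 = -3443
  a_10 = 2·-3443 + 3·-1208 + -2·-441 = -9628

2,3,-2 ; -9628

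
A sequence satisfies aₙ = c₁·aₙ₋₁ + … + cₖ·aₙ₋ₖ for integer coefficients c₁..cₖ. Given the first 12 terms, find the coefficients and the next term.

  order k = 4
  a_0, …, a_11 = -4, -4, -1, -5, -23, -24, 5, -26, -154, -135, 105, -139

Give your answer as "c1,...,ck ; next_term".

  a_4 = 1·-5 + -2·-1 + 3·-4 + 2·-4 = -23
  a_5 = 1·-23 + -2·-5 + 3·-1 + 2·-4 = -24
  a_6 = 1·-24 + -2·-23 + 3·-5 + 2·-1 = 5
  a_7 = 1·5 + -2·-24 + 3·-23 + 2·-5 = -26
  a_8 = 1·-26 + -2·5 + 3·-24 + 2·-23 = -154
  a_9 = 1·-154 + -2·-26 + 3·5 + 2·-24 = -135
  a_10 = 1·-135 + -2·-154 + 3·-26 + 2·5 = 105
  a_11 = 1·105 + -2·-135 + 3·-154 + 2·-26 = -139
  a_12 = 1·-139 + -2·105 + 3·-135 + 2·-154 = -1062

1,-2,3,2 ; -1062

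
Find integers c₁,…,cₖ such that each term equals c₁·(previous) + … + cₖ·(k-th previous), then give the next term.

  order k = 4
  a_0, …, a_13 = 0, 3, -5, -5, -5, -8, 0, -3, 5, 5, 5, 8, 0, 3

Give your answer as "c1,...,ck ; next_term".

  a_4 = 0·-5 + 1·-5 + 0·3 + -1·0 = -5
  a_5 = 0·-5 + 1·-5 + 0·-5 + -1·3 = -8
  a_6 = 0·-8 + 1·-5 + 0·-5 + -1·-5 = 0
  a_7 = 0·0 + 1·-8 + 0·-5 + -1·-5 = -3
  a_8 = 0·-3 + 1·0 + 0·-8 + -1·-5 = 5
  a_9 = 0·5 + 1·-3 + 0·0 + -1·-8 = 5
  a_10 = 0·5 + 1·5 + 0·-3 + -1·0 = 5
  a_11 = 0·5 + 1·5 + 0·5 + -1·-3 = 8
  a_12 = 0·8 + 1·5 + 0·5 + -1·5 = 0
  a_13 = 0·0 + 1·8 + 0·5 + -1·5 = 3
  a_14 = 0·3 + 1·0 + 0·8 + -1·5 = -5

0,1,0,-1 ; -5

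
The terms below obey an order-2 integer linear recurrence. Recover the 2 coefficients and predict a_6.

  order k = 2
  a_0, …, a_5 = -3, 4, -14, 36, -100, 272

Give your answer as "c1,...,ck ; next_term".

-2,2 ; -744

  a_2 = -2·4 + 2·-3 = -14
  a_3 = -2·-14 + 2·4 = 36
  a_4 = -2·36 + 2·-14 = -100
  a_5 = -2·-100 + 2·36 = 272
  a_6 = -2·272 + 2·-100 = -744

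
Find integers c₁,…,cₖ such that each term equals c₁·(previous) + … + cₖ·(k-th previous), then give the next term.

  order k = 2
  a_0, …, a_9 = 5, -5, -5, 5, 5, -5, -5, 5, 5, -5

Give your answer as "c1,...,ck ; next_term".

0,-1 ; -5

  a_2 = 0·-5 + -1·5 = -5
  a_3 = 0·-5 + -1·-5 = 5
  a_4 = 0·5 + -1·-5 = 5
  a_5 = 0·5 + -1·5 = -5
  a_6 = 0·-5 + -1·5 = -5
  a_7 = 0·-5 + -1·-5 = 5
  a_8 = 0·5 + -1·-5 = 5
  a_9 = 0·5 + -1·5 = -5
  a_10 = 0·-5 + -1·5 = -5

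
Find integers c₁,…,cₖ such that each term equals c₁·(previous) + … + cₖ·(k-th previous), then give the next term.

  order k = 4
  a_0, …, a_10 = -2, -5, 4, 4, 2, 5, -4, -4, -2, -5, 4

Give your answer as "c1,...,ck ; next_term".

0,0,0,-1 ; 4

  a_4 = 0·4 + 0·4 + 0·-5 + -1·-2 = 2
  a_5 = 0·2 + 0·4 + 0·4 + -1·-5 = 5
  a_6 = 0·5 + 0·2 + 0·4 + -1·4 = -4
  a_7 = 0·-4 + 0·5 + 0·2 + -1·4 = -4
  a_8 = 0·-4 + 0·-4 + 0·5 + -1·2 = -2
  a_9 = 0·-2 + 0·-4 + 0·-4 + -1·5 = -5
  a_10 = 0·-5 + 0·-2 + 0·-4 + -1·-4 = 4
  a_11 = 0·4 + 0·-5 + 0·-2 + -1·-4 = 4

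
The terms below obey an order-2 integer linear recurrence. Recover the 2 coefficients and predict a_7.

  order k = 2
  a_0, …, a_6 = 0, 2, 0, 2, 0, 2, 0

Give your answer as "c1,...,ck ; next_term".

  a_2 = 0·2 + 1·0 = 0
  a_3 = 0·0 + 1·2 = 2
  a_4 = 0·2 + 1·0 = 0
  a_5 = 0·0 + 1·2 = 2
  a_6 = 0·2 + 1·0 = 0
  a_7 = 0·0 + 1·2 = 2

0,1 ; 2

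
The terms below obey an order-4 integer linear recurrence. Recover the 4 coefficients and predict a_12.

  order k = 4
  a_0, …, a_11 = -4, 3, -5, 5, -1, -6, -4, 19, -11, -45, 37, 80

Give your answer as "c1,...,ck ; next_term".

  a_4 = 0·5 + -1·-5 + 2·3 + 3·-4 = -1
  a_5 = 0·-1 + -1·5 + 2·-5 + 3·3 = -6
  a_6 = 0·-6 + -1·-1 + 2·5 + 3·-5 = -4
  a_7 = 0·-4 + -1·-6 + 2·-1 + 3·5 = 19
  a_8 = 0·19 + -1·-4 + 2·-6 + 3·-1 = -11
  a_9 = 0·-11 + -1·19 + 2·-4 + 3·-6 = -45
  a_10 = 0·-45 + -1·-11 + 2·19 + 3·-4 = 37
  a_11 = 0·37 + -1·-45 + 2·-11 + 3·19 = 80
  a_12 = 0·80 + -1·37 + 2·-45 + 3·-11 = -160

0,-1,2,3 ; -160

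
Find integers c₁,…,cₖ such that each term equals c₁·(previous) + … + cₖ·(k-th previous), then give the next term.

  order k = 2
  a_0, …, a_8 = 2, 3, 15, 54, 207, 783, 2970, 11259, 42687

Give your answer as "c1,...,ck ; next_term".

  a_2 = 3·3 + 3·2 = 15
  a_3 = 3·15 + 3·3 = 54
  a_4 = 3·54 + 3·15 = 207
  a_5 = 3·207 + 3·54 = 783
  a_6 = 3·783 + 3·207 = 2970
  a_7 = 3·2970 + 3·783 = 11259
  a_8 = 3·11259 + 3·2970 = 42687
  a_9 = 3·42687 + 3·11259 = 161838

3,3 ; 161838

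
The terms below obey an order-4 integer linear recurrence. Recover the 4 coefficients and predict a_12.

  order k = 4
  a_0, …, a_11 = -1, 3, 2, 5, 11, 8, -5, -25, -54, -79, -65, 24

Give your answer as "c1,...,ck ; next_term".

  a_4 = 2·5 + -2·2 + 1·3 + -2·-1 = 11
  a_5 = 2·11 + -2·5 + 1·2 + -2·3 = 8
  a_6 = 2·8 + -2·11 + 1·5 + -2·2 = -5
  a_7 = 2·-5 + -2·8 + 1·11 + -2·5 = -25
  a_8 = 2·-25 + -2·-5 + 1·8 + -2·11 = -54
  a_9 = 2·-54 + -2·-25 + 1·-5 + -2·8 = -79
  a_10 = 2·-79 + -2·-54 + 1·-25 + -2·-5 = -65
  a_11 = 2·-65 + -2·-79 + 1·-54 + -2·-25 = 24
  a_12 = 2·24 + -2·-65 + 1·-79 + -2·-54 = 207

2,-2,1,-2 ; 207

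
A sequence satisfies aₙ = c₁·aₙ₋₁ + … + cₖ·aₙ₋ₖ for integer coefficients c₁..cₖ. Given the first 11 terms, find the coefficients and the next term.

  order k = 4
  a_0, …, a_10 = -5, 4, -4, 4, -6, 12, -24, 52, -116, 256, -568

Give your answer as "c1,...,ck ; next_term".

  a_4 = -2·4 + 0·-4 + -2·4 + -2·-5 = -6
  a_5 = -2·-6 + 0·4 + -2·-4 + -2·4 = 12
  a_6 = -2·12 + 0·-6 + -2·4 + -2·-4 = -24
  a_7 = -2·-24 + 0·12 + -2·-6 + -2·4 = 52
  a_8 = -2·52 + 0·-24 + -2·12 + -2·-6 = -116
  a_9 = -2·-116 + 0·52 + -2·-24 + -2·12 = 256
  a_10 = -2·256 + 0·-116 + -2·52 + -2·-24 = -568
  a_11 = -2·-568 + 0·256 + -2·-116 + -2·52 = 1264

-2,0,-2,-2 ; 1264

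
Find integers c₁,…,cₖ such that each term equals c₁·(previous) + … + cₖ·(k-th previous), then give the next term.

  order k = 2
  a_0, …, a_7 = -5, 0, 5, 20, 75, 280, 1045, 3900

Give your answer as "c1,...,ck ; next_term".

4,-1 ; 14555

  a_2 = 4·0 + -1·-5 = 5
  a_3 = 4·5 + -1·0 = 20
  a_4 = 4·20 + -1·5 = 75
  a_5 = 4·75 + -1·20 = 280
  a_6 = 4·280 + -1·75 = 1045
  a_7 = 4·1045 + -1·280 = 3900
  a_8 = 4·3900 + -1·1045 = 14555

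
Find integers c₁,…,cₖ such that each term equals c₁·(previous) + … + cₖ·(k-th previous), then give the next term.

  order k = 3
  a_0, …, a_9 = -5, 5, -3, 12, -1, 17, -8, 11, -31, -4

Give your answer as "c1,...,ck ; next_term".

1,1,-2 ; -57

  a_3 = 1·-3 + 1·5 + -2·-5 = 12
  a_4 = 1·12 + 1·-3 + -2·5 = -1
  a_5 = 1·-1 + 1·12 + -2·-3 = 17
  a_6 = 1·17 + 1·-1 + -2·12 = -8
  a_7 = 1·-8 + 1·17 + -2·-1 = 11
  a_8 = 1·11 + 1·-8 + -2·17 = -31
  a_9 = 1·-31 + 1·11 + -2·-8 = -4
  a_10 = 1·-4 + 1·-31 + -2·11 = -57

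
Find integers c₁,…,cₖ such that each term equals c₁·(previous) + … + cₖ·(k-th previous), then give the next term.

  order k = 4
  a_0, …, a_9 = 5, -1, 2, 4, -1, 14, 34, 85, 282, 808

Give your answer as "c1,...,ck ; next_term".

2,2,3,-2 ; 2367

  a_4 = 2·4 + 2·2 + 3·-1 + -2·5 = -1
  a_5 = 2·-1 + 2·4 + 3·2 + -2·-1 = 14
  a_6 = 2·14 + 2·-1 + 3·4 + -2·2 = 34
  a_7 = 2·34 + 2·14 + 3·-1 + -2·4 = 85
  a_8 = 2·85 + 2·34 + 3·14 + -2·-1 = 282
  a_9 = 2·282 + 2·85 + 3·34 + -2·14 = 808
  a_10 = 2·808 + 2·282 + 3·85 + -2·34 = 2367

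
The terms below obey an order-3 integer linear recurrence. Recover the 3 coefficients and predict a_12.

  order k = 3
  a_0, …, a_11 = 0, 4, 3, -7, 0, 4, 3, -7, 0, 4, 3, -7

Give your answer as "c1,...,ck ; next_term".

-1,-1,-1 ; 0

  a_3 = -1·3 + -1·4 + -1·0 = -7
  a_4 = -1·-7 + -1·3 + -1·4 = 0
  a_5 = -1·0 + -1·-7 + -1·3 = 4
  a_6 = -1·4 + -1·0 + -1·-7 = 3
  a_7 = -1·3 + -1·4 + -1·0 = -7
  a_8 = -1·-7 + -1·3 + -1·4 = 0
  a_9 = -1·0 + -1·-7 + -1·3 = 4
  a_10 = -1·4 + -1·0 + -1·-7 = 3
  a_11 = -1·3 + -1·4 + -1·0 = -7
  a_12 = -1·-7 + -1·3 + -1·4 = 0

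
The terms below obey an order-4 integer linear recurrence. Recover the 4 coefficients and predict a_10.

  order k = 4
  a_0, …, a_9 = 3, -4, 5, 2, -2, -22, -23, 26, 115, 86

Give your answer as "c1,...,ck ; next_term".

2,-3,0,3 ; -242

  a_4 = 2·2 + -3·5 + 0·-4 + 3·3 = -2
  a_5 = 2·-2 + -3·2 + 0·5 + 3·-4 = -22
  a_6 = 2·-22 + -3·-2 + 0·2 + 3·5 = -23
  a_7 = 2·-23 + -3·-22 + 0·-2 + 3·2 = 26
  a_8 = 2·26 + -3·-23 + 0·-22 + 3·-2 = 115
  a_9 = 2·115 + -3·26 + 0·-23 + 3·-22 = 86
  a_10 = 2·86 + -3·115 + 0·26 + 3·-23 = -242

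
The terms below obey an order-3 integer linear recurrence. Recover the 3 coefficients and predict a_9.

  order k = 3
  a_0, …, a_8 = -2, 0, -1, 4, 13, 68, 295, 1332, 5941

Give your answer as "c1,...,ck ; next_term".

  a_3 = 4·-1 + 3·0 + -4·-2 = 4
  a_4 = 4·4 + 3·-1 + -4·0 = 13
  a_5 = 4·13 + 3·4 + -4·-1 = 68
  a_6 = 4·68 + 3·13 + -4·4 = 295
  a_7 = 4·295 + 3·68 + -4·13 = 1332
  a_8 = 4·1332 + 3·295 + -4·68 = 5941
  a_9 = 4·5941 + 3·1332 + -4·295 = 26580

4,3,-4 ; 26580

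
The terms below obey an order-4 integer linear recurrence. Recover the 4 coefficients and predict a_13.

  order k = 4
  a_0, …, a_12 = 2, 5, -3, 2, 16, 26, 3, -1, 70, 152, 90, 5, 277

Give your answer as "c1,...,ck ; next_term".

  a_4 = 1·2 + -1·-3 + 1·5 + 3·2 = 16
  a_5 = 1·16 + -1·2 + 1·-3 + 3·5 = 26
  a_6 = 1·26 + -1·16 + 1·2 + 3·-3 = 3
  a_7 = 1·3 + -1·26 + 1·16 + 3·2 = -1
  a_8 = 1·-1 + -1·3 + 1·26 + 3·16 = 70
  a_9 = 1·70 + -1·-1 + 1·3 + 3·26 = 152
  a_10 = 1·152 + -1·70 + 1·-1 + 3·3 = 90
  a_11 = 1·90 + -1·152 + 1·70 + 3·-1 = 5
  a_12 = 1·5 + -1·90 + 1·152 + 3·70 = 277
  a_13 = 1·277 + -1·5 + 1·90 + 3·152 = 818

1,-1,1,3 ; 818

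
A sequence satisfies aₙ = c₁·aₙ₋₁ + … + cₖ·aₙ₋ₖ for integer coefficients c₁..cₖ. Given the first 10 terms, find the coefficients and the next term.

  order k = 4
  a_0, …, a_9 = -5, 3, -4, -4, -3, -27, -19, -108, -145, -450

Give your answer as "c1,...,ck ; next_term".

  a_4 = 1·-4 + 4·-4 + -1·3 + -4·-5 = -3
  a_5 = 1·-3 + 4·-4 + -1·-4 + -4·3 = -27
  a_6 = 1·-27 + 4·-3 + -1·-4 + -4·-4 = -19
  a_7 = 1·-19 + 4·-27 + -1·-3 + -4·-4 = -108
  a_8 = 1·-108 + 4·-19 + -1·-27 + -4·-3 = -145
  a_9 = 1·-145 + 4·-108 + -1·-19 + -4·-27 = -450
  a_10 = 1·-450 + 4·-145 + -1·-108 + -4·-19 = -846

1,4,-1,-4 ; -846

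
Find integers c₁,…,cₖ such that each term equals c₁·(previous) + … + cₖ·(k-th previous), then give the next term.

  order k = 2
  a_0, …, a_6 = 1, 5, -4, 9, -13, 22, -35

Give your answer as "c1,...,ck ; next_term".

-1,1 ; 57

  a_2 = -1·5 + 1·1 = -4
  a_3 = -1·-4 + 1·5 = 9
  a_4 = -1·9 + 1·-4 = -13
  a_5 = -1·-13 + 1·9 = 22
  a_6 = -1·22 + 1·-13 = -35
  a_7 = -1·-35 + 1·22 = 57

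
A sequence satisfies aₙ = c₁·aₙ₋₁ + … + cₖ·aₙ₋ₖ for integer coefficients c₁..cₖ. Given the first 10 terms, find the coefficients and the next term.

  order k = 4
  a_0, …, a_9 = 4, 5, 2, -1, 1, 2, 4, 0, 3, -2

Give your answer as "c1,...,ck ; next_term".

  a_4 = 0·-1 + 1·2 + -1·5 + 1·4 = 1
  a_5 = 0·1 + 1·-1 + -1·2 + 1·5 = 2
  a_6 = 0·2 + 1·1 + -1·-1 + 1·2 = 4
  a_7 = 0·4 + 1·2 + -1·1 + 1·-1 = 0
  a_8 = 0·0 + 1·4 + -1·2 + 1·1 = 3
  a_9 = 0·3 + 1·0 + -1·4 + 1·2 = -2
  a_10 = 0·-2 + 1·3 + -1·0 + 1·4 = 7

0,1,-1,1 ; 7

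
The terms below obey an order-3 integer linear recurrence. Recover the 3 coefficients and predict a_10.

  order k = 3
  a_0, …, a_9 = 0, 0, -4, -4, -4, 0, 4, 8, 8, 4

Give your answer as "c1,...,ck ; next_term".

  a_3 = 1·-4 + 0·0 + -1·0 = -4
  a_4 = 1·-4 + 0·-4 + -1·0 = -4
  a_5 = 1·-4 + 0·-4 + -1·-4 = 0
  a_6 = 1·0 + 0·-4 + -1·-4 = 4
  a_7 = 1·4 + 0·0 + -1·-4 = 8
  a_8 = 1·8 + 0·4 + -1·0 = 8
  a_9 = 1·8 + 0·8 + -1·4 = 4
  a_10 = 1·4 + 0·8 + -1·8 = -4

1,0,-1 ; -4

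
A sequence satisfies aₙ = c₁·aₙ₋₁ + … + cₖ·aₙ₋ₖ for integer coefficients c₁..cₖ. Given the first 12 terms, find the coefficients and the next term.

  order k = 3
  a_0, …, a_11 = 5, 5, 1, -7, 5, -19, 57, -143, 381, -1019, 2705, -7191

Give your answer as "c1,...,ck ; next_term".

  a_3 = -2·1 + 1·5 + -2·5 = -7
  a_4 = -2·-7 + 1·1 + -2·5 = 5
  a_5 = -2·5 + 1·-7 + -2·1 = -19
  a_6 = -2·-19 + 1·5 + -2·-7 = 57
  a_7 = -2·57 + 1·-19 + -2·5 = -143
  a_8 = -2·-143 + 1·57 + -2·-19 = 381
  a_9 = -2·381 + 1·-143 + -2·57 = -1019
  a_10 = -2·-1019 + 1·381 + -2·-143 = 2705
  a_11 = -2·2705 + 1·-1019 + -2·381 = -7191
  a_12 = -2·-7191 + 1·2705 + -2·-1019 = 19125

-2,1,-2 ; 19125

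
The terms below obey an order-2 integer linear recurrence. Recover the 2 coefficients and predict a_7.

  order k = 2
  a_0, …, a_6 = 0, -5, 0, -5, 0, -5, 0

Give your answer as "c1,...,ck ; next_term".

0,1 ; -5

  a_2 = 0·-5 + 1·0 = 0
  a_3 = 0·0 + 1·-5 = -5
  a_4 = 0·-5 + 1·0 = 0
  a_5 = 0·0 + 1·-5 = -5
  a_6 = 0·-5 + 1·0 = 0
  a_7 = 0·0 + 1·-5 = -5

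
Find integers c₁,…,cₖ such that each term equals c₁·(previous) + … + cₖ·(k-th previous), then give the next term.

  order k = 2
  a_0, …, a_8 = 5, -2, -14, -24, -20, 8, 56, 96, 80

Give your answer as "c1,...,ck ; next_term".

  a_2 = 2·-2 + -2·5 = -14
  a_3 = 2·-14 + -2·-2 = -24
  a_4 = 2·-24 + -2·-14 = -20
  a_5 = 2·-20 + -2·-24 = 8
  a_6 = 2·8 + -2·-20 = 56
  a_7 = 2·56 + -2·8 = 96
  a_8 = 2·96 + -2·56 = 80
  a_9 = 2·80 + -2·96 = -32

2,-2 ; -32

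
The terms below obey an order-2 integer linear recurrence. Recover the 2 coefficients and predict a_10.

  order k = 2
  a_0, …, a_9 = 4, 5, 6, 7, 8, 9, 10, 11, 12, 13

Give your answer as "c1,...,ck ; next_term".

2,-1 ; 14

  a_2 = 2·5 + -1·4 = 6
  a_3 = 2·6 + -1·5 = 7
  a_4 = 2·7 + -1·6 = 8
  a_5 = 2·8 + -1·7 = 9
  a_6 = 2·9 + -1·8 = 10
  a_7 = 2·10 + -1·9 = 11
  a_8 = 2·11 + -1·10 = 12
  a_9 = 2·12 + -1·11 = 13
  a_10 = 2·13 + -1·12 = 14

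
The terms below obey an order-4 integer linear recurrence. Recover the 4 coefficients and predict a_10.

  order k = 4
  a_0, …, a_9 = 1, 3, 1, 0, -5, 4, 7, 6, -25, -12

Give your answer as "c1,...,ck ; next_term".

  a_4 = 0·0 + -1·1 + -2·3 + 2·1 = -5
  a_5 = 0·-5 + -1·0 + -2·1 + 2·3 = 4
  a_6 = 0·4 + -1·-5 + -2·0 + 2·1 = 7
  a_7 = 0·7 + -1·4 + -2·-5 + 2·0 = 6
  a_8 = 0·6 + -1·7 + -2·4 + 2·-5 = -25
  a_9 = 0·-25 + -1·6 + -2·7 + 2·4 = -12
  a_10 = 0·-12 + -1·-25 + -2·6 + 2·7 = 27

0,-1,-2,2 ; 27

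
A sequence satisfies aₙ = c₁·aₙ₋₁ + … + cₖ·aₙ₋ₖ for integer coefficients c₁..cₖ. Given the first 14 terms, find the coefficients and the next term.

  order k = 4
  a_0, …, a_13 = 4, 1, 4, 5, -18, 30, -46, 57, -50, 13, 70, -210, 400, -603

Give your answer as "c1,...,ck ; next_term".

  a_4 = -2·5 + -1·4 + 0·1 + -1·4 = -18
  a_5 = -2·-18 + -1·5 + 0·4 + -1·1 = 30
  a_6 = -2·30 + -1·-18 + 0·5 + -1·4 = -46
  a_7 = -2·-46 + -1·30 + 0·-18 + -1·5 = 57
  a_8 = -2·57 + -1·-46 + 0·30 + -1·-18 = -50
  a_9 = -2·-50 + -1·57 + 0·-46 + -1·30 = 13
  a_10 = -2·13 + -1·-50 + 0·57 + -1·-46 = 70
  a_11 = -2·70 + -1·13 + 0·-50 + -1·57 = -210
  a_12 = -2·-210 + -1·70 + 0·13 + -1·-50 = 400
  a_13 = -2·400 + -1·-210 + 0·70 + -1·13 = -603
  a_14 = -2·-603 + -1·400 + 0·-210 + -1·70 = 736

-2,-1,0,-1 ; 736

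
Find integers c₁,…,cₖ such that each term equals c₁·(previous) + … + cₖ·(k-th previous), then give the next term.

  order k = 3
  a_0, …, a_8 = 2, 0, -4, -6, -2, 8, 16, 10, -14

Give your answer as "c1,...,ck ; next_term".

1,-1,-1 ; -40

  a_3 = 1·-4 + -1·0 + -1·2 = -6
  a_4 = 1·-6 + -1·-4 + -1·0 = -2
  a_5 = 1·-2 + -1·-6 + -1·-4 = 8
  a_6 = 1·8 + -1·-2 + -1·-6 = 16
  a_7 = 1·16 + -1·8 + -1·-2 = 10
  a_8 = 1·10 + -1·16 + -1·8 = -14
  a_9 = 1·-14 + -1·10 + -1·16 = -40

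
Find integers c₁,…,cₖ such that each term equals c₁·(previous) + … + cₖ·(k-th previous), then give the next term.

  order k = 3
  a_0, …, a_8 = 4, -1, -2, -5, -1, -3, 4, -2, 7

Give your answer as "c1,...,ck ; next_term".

  a_3 = 0·-2 + 1·-1 + -1·4 = -5
  a_4 = 0·-5 + 1·-2 + -1·-1 = -1
  a_5 = 0·-1 + 1·-5 + -1·-2 = -3
  a_6 = 0·-3 + 1·-1 + -1·-5 = 4
  a_7 = 0·4 + 1·-3 + -1·-1 = -2
  a_8 = 0·-2 + 1·4 + -1·-3 = 7
  a_9 = 0·7 + 1·-2 + -1·4 = -6

0,1,-1 ; -6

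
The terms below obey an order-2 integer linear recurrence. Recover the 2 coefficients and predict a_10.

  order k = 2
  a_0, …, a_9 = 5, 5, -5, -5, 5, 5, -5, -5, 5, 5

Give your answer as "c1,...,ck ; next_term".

  a_2 = 0·5 + -1·5 = -5
  a_3 = 0·-5 + -1·5 = -5
  a_4 = 0·-5 + -1·-5 = 5
  a_5 = 0·5 + -1·-5 = 5
  a_6 = 0·5 + -1·5 = -5
  a_7 = 0·-5 + -1·5 = -5
  a_8 = 0·-5 + -1·-5 = 5
  a_9 = 0·5 + -1·-5 = 5
  a_10 = 0·5 + -1·5 = -5

0,-1 ; -5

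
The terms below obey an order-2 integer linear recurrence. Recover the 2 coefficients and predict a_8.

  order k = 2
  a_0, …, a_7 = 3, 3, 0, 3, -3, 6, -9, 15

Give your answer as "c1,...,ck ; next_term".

-1,1 ; -24

  a_2 = -1·3 + 1·3 = 0
  a_3 = -1·0 + 1·3 = 3
  a_4 = -1·3 + 1·0 = -3
  a_5 = -1·-3 + 1·3 = 6
  a_6 = -1·6 + 1·-3 = -9
  a_7 = -1·-9 + 1·6 = 15
  a_8 = -1·15 + 1·-9 = -24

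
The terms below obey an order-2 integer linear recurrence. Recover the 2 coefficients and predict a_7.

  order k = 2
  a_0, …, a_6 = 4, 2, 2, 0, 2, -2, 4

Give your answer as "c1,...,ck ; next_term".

  a_2 = -1·2 + 1·4 = 2
  a_3 = -1·2 + 1·2 = 0
  a_4 = -1·0 + 1·2 = 2
  a_5 = -1·2 + 1·0 = -2
  a_6 = -1·-2 + 1·2 = 4
  a_7 = -1·4 + 1·-2 = -6

-1,1 ; -6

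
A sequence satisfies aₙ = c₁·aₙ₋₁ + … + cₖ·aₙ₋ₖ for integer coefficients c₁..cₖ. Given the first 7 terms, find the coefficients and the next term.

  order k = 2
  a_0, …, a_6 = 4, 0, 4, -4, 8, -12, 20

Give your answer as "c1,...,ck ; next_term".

-1,1 ; -32

  a_2 = -1·0 + 1·4 = 4
  a_3 = -1·4 + 1·0 = -4
  a_4 = -1·-4 + 1·4 = 8
  a_5 = -1·8 + 1·-4 = -12
  a_6 = -1·-12 + 1·8 = 20
  a_7 = -1·20 + 1·-12 = -32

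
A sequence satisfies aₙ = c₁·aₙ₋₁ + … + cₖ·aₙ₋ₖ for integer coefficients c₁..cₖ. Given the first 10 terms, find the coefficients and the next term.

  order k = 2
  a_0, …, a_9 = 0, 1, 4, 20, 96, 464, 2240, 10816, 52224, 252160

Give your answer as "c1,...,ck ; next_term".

  a_2 = 4·1 + 4·0 = 4
  a_3 = 4·4 + 4·1 = 20
  a_4 = 4·20 + 4·4 = 96
  a_5 = 4·96 + 4·20 = 464
  a_6 = 4·464 + 4·96 = 2240
  a_7 = 4·2240 + 4·464 = 10816
  a_8 = 4·10816 + 4·2240 = 52224
  a_9 = 4·52224 + 4·10816 = 252160
  a_10 = 4·252160 + 4·52224 = 1217536

4,4 ; 1217536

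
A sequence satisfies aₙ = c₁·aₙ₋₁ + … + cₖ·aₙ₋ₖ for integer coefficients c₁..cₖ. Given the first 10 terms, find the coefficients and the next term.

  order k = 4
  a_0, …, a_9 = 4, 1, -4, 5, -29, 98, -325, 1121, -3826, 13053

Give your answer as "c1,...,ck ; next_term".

  a_4 = -3·5 + 1·-4 + -2·1 + -2·4 = -29
  a_5 = -3·-29 + 1·5 + -2·-4 + -2·1 = 98
  a_6 = -3·98 + 1·-29 + -2·5 + -2·-4 = -325
  a_7 = -3·-325 + 1·98 + -2·-29 + -2·5 = 1121
  a_8 = -3·1121 + 1·-325 + -2·98 + -2·-29 = -3826
  a_9 = -3·-3826 + 1·1121 + -2·-325 + -2·98 = 13053
  a_10 = -3·13053 + 1·-3826 + -2·1121 + -2·-325 = -44577

-3,1,-2,-2 ; -44577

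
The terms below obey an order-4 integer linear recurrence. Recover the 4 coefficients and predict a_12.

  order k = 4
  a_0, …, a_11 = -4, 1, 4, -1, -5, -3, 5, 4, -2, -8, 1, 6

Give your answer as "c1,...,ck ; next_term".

  a_4 = 0·-1 + 0·4 + -1·1 + 1·-4 = -5
  a_5 = 0·-5 + 0·-1 + -1·4 + 1·1 = -3
  a_6 = 0·-3 + 0·-5 + -1·-1 + 1·4 = 5
  a_7 = 0·5 + 0·-3 + -1·-5 + 1·-1 = 4
  a_8 = 0·4 + 0·5 + -1·-3 + 1·-5 = -2
  a_9 = 0·-2 + 0·4 + -1·5 + 1·-3 = -8
  a_10 = 0·-8 + 0·-2 + -1·4 + 1·5 = 1
  a_11 = 0·1 + 0·-8 + -1·-2 + 1·4 = 6
  a_12 = 0·6 + 0·1 + -1·-8 + 1·-2 = 6

0,0,-1,1 ; 6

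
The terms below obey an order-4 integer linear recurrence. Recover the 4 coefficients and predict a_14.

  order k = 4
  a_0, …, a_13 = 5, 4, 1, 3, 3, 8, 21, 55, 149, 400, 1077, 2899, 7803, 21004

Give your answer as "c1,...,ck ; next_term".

2,2,0,-1 ; 56537

  a_4 = 2·3 + 2·1 + 0·4 + -1·5 = 3
  a_5 = 2·3 + 2·3 + 0·1 + -1·4 = 8
  a_6 = 2·8 + 2·3 + 0·3 + -1·1 = 21
  a_7 = 2·21 + 2·8 + 0·3 + -1·3 = 55
  a_8 = 2·55 + 2·21 + 0·8 + -1·3 = 149
  a_9 = 2·149 + 2·55 + 0·21 + -1·8 = 400
  a_10 = 2·400 + 2·149 + 0·55 + -1·21 = 1077
  a_11 = 2·1077 + 2·400 + 0·149 + -1·55 = 2899
  a_12 = 2·2899 + 2·1077 + 0·400 + -1·149 = 7803
  a_13 = 2·7803 + 2·2899 + 0·1077 + -1·400 = 21004
  a_14 = 2·21004 + 2·7803 + 0·2899 + -1·1077 = 56537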